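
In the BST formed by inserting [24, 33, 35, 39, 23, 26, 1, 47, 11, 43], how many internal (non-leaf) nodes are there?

Tree built from: [24, 33, 35, 39, 23, 26, 1, 47, 11, 43]
Tree (level-order array): [24, 23, 33, 1, None, 26, 35, None, 11, None, None, None, 39, None, None, None, 47, 43]
Rule: An internal node has at least one child.
Per-node child counts:
  node 24: 2 child(ren)
  node 23: 1 child(ren)
  node 1: 1 child(ren)
  node 11: 0 child(ren)
  node 33: 2 child(ren)
  node 26: 0 child(ren)
  node 35: 1 child(ren)
  node 39: 1 child(ren)
  node 47: 1 child(ren)
  node 43: 0 child(ren)
Matching nodes: [24, 23, 1, 33, 35, 39, 47]
Count of internal (non-leaf) nodes: 7


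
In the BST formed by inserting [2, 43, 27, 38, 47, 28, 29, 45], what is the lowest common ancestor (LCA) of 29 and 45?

Tree insertion order: [2, 43, 27, 38, 47, 28, 29, 45]
Tree (level-order array): [2, None, 43, 27, 47, None, 38, 45, None, 28, None, None, None, None, 29]
In a BST, the LCA of p=29, q=45 is the first node v on the
root-to-leaf path with p <= v <= q (go left if both < v, right if both > v).
Walk from root:
  at 2: both 29 and 45 > 2, go right
  at 43: 29 <= 43 <= 45, this is the LCA
LCA = 43


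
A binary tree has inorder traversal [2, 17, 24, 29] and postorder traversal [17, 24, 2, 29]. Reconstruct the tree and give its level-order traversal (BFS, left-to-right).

Inorder:   [2, 17, 24, 29]
Postorder: [17, 24, 2, 29]
Algorithm: postorder visits root last, so walk postorder right-to-left;
each value is the root of the current inorder slice — split it at that
value, recurse on the right subtree first, then the left.
Recursive splits:
  root=29; inorder splits into left=[2, 17, 24], right=[]
  root=2; inorder splits into left=[], right=[17, 24]
  root=24; inorder splits into left=[17], right=[]
  root=17; inorder splits into left=[], right=[]
Reconstructed level-order: [29, 2, 24, 17]


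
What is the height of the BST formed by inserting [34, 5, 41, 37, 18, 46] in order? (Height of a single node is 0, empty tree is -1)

Insertion order: [34, 5, 41, 37, 18, 46]
Tree (level-order array): [34, 5, 41, None, 18, 37, 46]
Compute height bottom-up (empty subtree = -1):
  height(18) = 1 + max(-1, -1) = 0
  height(5) = 1 + max(-1, 0) = 1
  height(37) = 1 + max(-1, -1) = 0
  height(46) = 1 + max(-1, -1) = 0
  height(41) = 1 + max(0, 0) = 1
  height(34) = 1 + max(1, 1) = 2
Height = 2


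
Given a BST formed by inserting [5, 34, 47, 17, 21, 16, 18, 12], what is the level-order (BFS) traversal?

Tree insertion order: [5, 34, 47, 17, 21, 16, 18, 12]
Tree (level-order array): [5, None, 34, 17, 47, 16, 21, None, None, 12, None, 18]
BFS from the root, enqueuing left then right child of each popped node:
  queue [5] -> pop 5, enqueue [34], visited so far: [5]
  queue [34] -> pop 34, enqueue [17, 47], visited so far: [5, 34]
  queue [17, 47] -> pop 17, enqueue [16, 21], visited so far: [5, 34, 17]
  queue [47, 16, 21] -> pop 47, enqueue [none], visited so far: [5, 34, 17, 47]
  queue [16, 21] -> pop 16, enqueue [12], visited so far: [5, 34, 17, 47, 16]
  queue [21, 12] -> pop 21, enqueue [18], visited so far: [5, 34, 17, 47, 16, 21]
  queue [12, 18] -> pop 12, enqueue [none], visited so far: [5, 34, 17, 47, 16, 21, 12]
  queue [18] -> pop 18, enqueue [none], visited so far: [5, 34, 17, 47, 16, 21, 12, 18]
Result: [5, 34, 17, 47, 16, 21, 12, 18]


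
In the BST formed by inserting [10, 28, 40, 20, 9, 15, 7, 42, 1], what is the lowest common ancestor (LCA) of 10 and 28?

Tree insertion order: [10, 28, 40, 20, 9, 15, 7, 42, 1]
Tree (level-order array): [10, 9, 28, 7, None, 20, 40, 1, None, 15, None, None, 42]
In a BST, the LCA of p=10, q=28 is the first node v on the
root-to-leaf path with p <= v <= q (go left if both < v, right if both > v).
Walk from root:
  at 10: 10 <= 10 <= 28, this is the LCA
LCA = 10


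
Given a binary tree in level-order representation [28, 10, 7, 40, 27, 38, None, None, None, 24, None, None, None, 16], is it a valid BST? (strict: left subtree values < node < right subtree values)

Level-order array: [28, 10, 7, 40, 27, 38, None, None, None, 24, None, None, None, 16]
Validate using subtree bounds (lo, hi): at each node, require lo < value < hi,
then recurse left with hi=value and right with lo=value.
Preorder trace (stopping at first violation):
  at node 28 with bounds (-inf, +inf): OK
  at node 10 with bounds (-inf, 28): OK
  at node 40 with bounds (-inf, 10): VIOLATION
Node 40 violates its bound: not (-inf < 40 < 10).
Result: Not a valid BST


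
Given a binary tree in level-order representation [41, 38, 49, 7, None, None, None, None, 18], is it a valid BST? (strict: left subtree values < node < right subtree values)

Level-order array: [41, 38, 49, 7, None, None, None, None, 18]
Validate using subtree bounds (lo, hi): at each node, require lo < value < hi,
then recurse left with hi=value and right with lo=value.
Preorder trace (stopping at first violation):
  at node 41 with bounds (-inf, +inf): OK
  at node 38 with bounds (-inf, 41): OK
  at node 7 with bounds (-inf, 38): OK
  at node 18 with bounds (7, 38): OK
  at node 49 with bounds (41, +inf): OK
No violation found at any node.
Result: Valid BST


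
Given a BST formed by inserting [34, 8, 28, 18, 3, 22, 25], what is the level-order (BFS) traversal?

Tree insertion order: [34, 8, 28, 18, 3, 22, 25]
Tree (level-order array): [34, 8, None, 3, 28, None, None, 18, None, None, 22, None, 25]
BFS from the root, enqueuing left then right child of each popped node:
  queue [34] -> pop 34, enqueue [8], visited so far: [34]
  queue [8] -> pop 8, enqueue [3, 28], visited so far: [34, 8]
  queue [3, 28] -> pop 3, enqueue [none], visited so far: [34, 8, 3]
  queue [28] -> pop 28, enqueue [18], visited so far: [34, 8, 3, 28]
  queue [18] -> pop 18, enqueue [22], visited so far: [34, 8, 3, 28, 18]
  queue [22] -> pop 22, enqueue [25], visited so far: [34, 8, 3, 28, 18, 22]
  queue [25] -> pop 25, enqueue [none], visited so far: [34, 8, 3, 28, 18, 22, 25]
Result: [34, 8, 3, 28, 18, 22, 25]


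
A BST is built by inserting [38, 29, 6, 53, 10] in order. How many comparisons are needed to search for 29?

Search path for 29: 38 -> 29
Found: True
Comparisons: 2


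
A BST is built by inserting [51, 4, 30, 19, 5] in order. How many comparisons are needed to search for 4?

Search path for 4: 51 -> 4
Found: True
Comparisons: 2


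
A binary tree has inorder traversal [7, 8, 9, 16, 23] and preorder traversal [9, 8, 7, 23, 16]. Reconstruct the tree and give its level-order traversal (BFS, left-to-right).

Inorder:  [7, 8, 9, 16, 23]
Preorder: [9, 8, 7, 23, 16]
Algorithm: preorder visits root first, so consume preorder in order;
for each root, split the current inorder slice at that value into
left-subtree inorder and right-subtree inorder, then recurse.
Recursive splits:
  root=9; inorder splits into left=[7, 8], right=[16, 23]
  root=8; inorder splits into left=[7], right=[]
  root=7; inorder splits into left=[], right=[]
  root=23; inorder splits into left=[16], right=[]
  root=16; inorder splits into left=[], right=[]
Reconstructed level-order: [9, 8, 23, 7, 16]


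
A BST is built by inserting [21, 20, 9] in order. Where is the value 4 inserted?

Starting tree (level order): [21, 20, None, 9]
Insertion path: 21 -> 20 -> 9
Result: insert 4 as left child of 9
Final tree (level order): [21, 20, None, 9, None, 4]


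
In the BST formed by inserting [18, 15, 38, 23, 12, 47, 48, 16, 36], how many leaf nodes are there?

Tree built from: [18, 15, 38, 23, 12, 47, 48, 16, 36]
Tree (level-order array): [18, 15, 38, 12, 16, 23, 47, None, None, None, None, None, 36, None, 48]
Rule: A leaf has 0 children.
Per-node child counts:
  node 18: 2 child(ren)
  node 15: 2 child(ren)
  node 12: 0 child(ren)
  node 16: 0 child(ren)
  node 38: 2 child(ren)
  node 23: 1 child(ren)
  node 36: 0 child(ren)
  node 47: 1 child(ren)
  node 48: 0 child(ren)
Matching nodes: [12, 16, 36, 48]
Count of leaf nodes: 4


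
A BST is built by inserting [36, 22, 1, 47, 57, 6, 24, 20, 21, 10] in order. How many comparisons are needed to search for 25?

Search path for 25: 36 -> 22 -> 24
Found: False
Comparisons: 3


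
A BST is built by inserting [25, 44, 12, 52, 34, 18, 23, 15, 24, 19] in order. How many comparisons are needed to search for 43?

Search path for 43: 25 -> 44 -> 34
Found: False
Comparisons: 3


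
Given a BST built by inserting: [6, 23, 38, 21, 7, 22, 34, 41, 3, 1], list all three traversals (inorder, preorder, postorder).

Tree insertion order: [6, 23, 38, 21, 7, 22, 34, 41, 3, 1]
Tree (level-order array): [6, 3, 23, 1, None, 21, 38, None, None, 7, 22, 34, 41]
Inorder (L, root, R): [1, 3, 6, 7, 21, 22, 23, 34, 38, 41]
Preorder (root, L, R): [6, 3, 1, 23, 21, 7, 22, 38, 34, 41]
Postorder (L, R, root): [1, 3, 7, 22, 21, 34, 41, 38, 23, 6]


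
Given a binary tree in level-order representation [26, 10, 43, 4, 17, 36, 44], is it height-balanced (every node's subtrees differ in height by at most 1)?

Tree (level-order array): [26, 10, 43, 4, 17, 36, 44]
Definition: a tree is height-balanced if, at every node, |h(left) - h(right)| <= 1 (empty subtree has height -1).
Bottom-up per-node check:
  node 4: h_left=-1, h_right=-1, diff=0 [OK], height=0
  node 17: h_left=-1, h_right=-1, diff=0 [OK], height=0
  node 10: h_left=0, h_right=0, diff=0 [OK], height=1
  node 36: h_left=-1, h_right=-1, diff=0 [OK], height=0
  node 44: h_left=-1, h_right=-1, diff=0 [OK], height=0
  node 43: h_left=0, h_right=0, diff=0 [OK], height=1
  node 26: h_left=1, h_right=1, diff=0 [OK], height=2
All nodes satisfy the balance condition.
Result: Balanced


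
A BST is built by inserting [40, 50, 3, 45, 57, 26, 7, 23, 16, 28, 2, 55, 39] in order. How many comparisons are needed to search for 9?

Search path for 9: 40 -> 3 -> 26 -> 7 -> 23 -> 16
Found: False
Comparisons: 6


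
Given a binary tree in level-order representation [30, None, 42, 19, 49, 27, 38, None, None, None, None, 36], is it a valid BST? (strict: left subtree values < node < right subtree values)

Level-order array: [30, None, 42, 19, 49, 27, 38, None, None, None, None, 36]
Validate using subtree bounds (lo, hi): at each node, require lo < value < hi,
then recurse left with hi=value and right with lo=value.
Preorder trace (stopping at first violation):
  at node 30 with bounds (-inf, +inf): OK
  at node 42 with bounds (30, +inf): OK
  at node 19 with bounds (30, 42): VIOLATION
Node 19 violates its bound: not (30 < 19 < 42).
Result: Not a valid BST


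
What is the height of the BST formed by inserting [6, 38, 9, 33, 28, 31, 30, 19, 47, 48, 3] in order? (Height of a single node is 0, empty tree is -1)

Insertion order: [6, 38, 9, 33, 28, 31, 30, 19, 47, 48, 3]
Tree (level-order array): [6, 3, 38, None, None, 9, 47, None, 33, None, 48, 28, None, None, None, 19, 31, None, None, 30]
Compute height bottom-up (empty subtree = -1):
  height(3) = 1 + max(-1, -1) = 0
  height(19) = 1 + max(-1, -1) = 0
  height(30) = 1 + max(-1, -1) = 0
  height(31) = 1 + max(0, -1) = 1
  height(28) = 1 + max(0, 1) = 2
  height(33) = 1 + max(2, -1) = 3
  height(9) = 1 + max(-1, 3) = 4
  height(48) = 1 + max(-1, -1) = 0
  height(47) = 1 + max(-1, 0) = 1
  height(38) = 1 + max(4, 1) = 5
  height(6) = 1 + max(0, 5) = 6
Height = 6


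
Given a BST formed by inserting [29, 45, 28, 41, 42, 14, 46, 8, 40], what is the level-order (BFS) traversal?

Tree insertion order: [29, 45, 28, 41, 42, 14, 46, 8, 40]
Tree (level-order array): [29, 28, 45, 14, None, 41, 46, 8, None, 40, 42]
BFS from the root, enqueuing left then right child of each popped node:
  queue [29] -> pop 29, enqueue [28, 45], visited so far: [29]
  queue [28, 45] -> pop 28, enqueue [14], visited so far: [29, 28]
  queue [45, 14] -> pop 45, enqueue [41, 46], visited so far: [29, 28, 45]
  queue [14, 41, 46] -> pop 14, enqueue [8], visited so far: [29, 28, 45, 14]
  queue [41, 46, 8] -> pop 41, enqueue [40, 42], visited so far: [29, 28, 45, 14, 41]
  queue [46, 8, 40, 42] -> pop 46, enqueue [none], visited so far: [29, 28, 45, 14, 41, 46]
  queue [8, 40, 42] -> pop 8, enqueue [none], visited so far: [29, 28, 45, 14, 41, 46, 8]
  queue [40, 42] -> pop 40, enqueue [none], visited so far: [29, 28, 45, 14, 41, 46, 8, 40]
  queue [42] -> pop 42, enqueue [none], visited so far: [29, 28, 45, 14, 41, 46, 8, 40, 42]
Result: [29, 28, 45, 14, 41, 46, 8, 40, 42]


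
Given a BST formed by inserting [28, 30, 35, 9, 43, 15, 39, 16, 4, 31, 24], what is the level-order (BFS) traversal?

Tree insertion order: [28, 30, 35, 9, 43, 15, 39, 16, 4, 31, 24]
Tree (level-order array): [28, 9, 30, 4, 15, None, 35, None, None, None, 16, 31, 43, None, 24, None, None, 39]
BFS from the root, enqueuing left then right child of each popped node:
  queue [28] -> pop 28, enqueue [9, 30], visited so far: [28]
  queue [9, 30] -> pop 9, enqueue [4, 15], visited so far: [28, 9]
  queue [30, 4, 15] -> pop 30, enqueue [35], visited so far: [28, 9, 30]
  queue [4, 15, 35] -> pop 4, enqueue [none], visited so far: [28, 9, 30, 4]
  queue [15, 35] -> pop 15, enqueue [16], visited so far: [28, 9, 30, 4, 15]
  queue [35, 16] -> pop 35, enqueue [31, 43], visited so far: [28, 9, 30, 4, 15, 35]
  queue [16, 31, 43] -> pop 16, enqueue [24], visited so far: [28, 9, 30, 4, 15, 35, 16]
  queue [31, 43, 24] -> pop 31, enqueue [none], visited so far: [28, 9, 30, 4, 15, 35, 16, 31]
  queue [43, 24] -> pop 43, enqueue [39], visited so far: [28, 9, 30, 4, 15, 35, 16, 31, 43]
  queue [24, 39] -> pop 24, enqueue [none], visited so far: [28, 9, 30, 4, 15, 35, 16, 31, 43, 24]
  queue [39] -> pop 39, enqueue [none], visited so far: [28, 9, 30, 4, 15, 35, 16, 31, 43, 24, 39]
Result: [28, 9, 30, 4, 15, 35, 16, 31, 43, 24, 39]


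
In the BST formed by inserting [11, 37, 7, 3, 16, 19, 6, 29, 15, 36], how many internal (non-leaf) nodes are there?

Tree built from: [11, 37, 7, 3, 16, 19, 6, 29, 15, 36]
Tree (level-order array): [11, 7, 37, 3, None, 16, None, None, 6, 15, 19, None, None, None, None, None, 29, None, 36]
Rule: An internal node has at least one child.
Per-node child counts:
  node 11: 2 child(ren)
  node 7: 1 child(ren)
  node 3: 1 child(ren)
  node 6: 0 child(ren)
  node 37: 1 child(ren)
  node 16: 2 child(ren)
  node 15: 0 child(ren)
  node 19: 1 child(ren)
  node 29: 1 child(ren)
  node 36: 0 child(ren)
Matching nodes: [11, 7, 3, 37, 16, 19, 29]
Count of internal (non-leaf) nodes: 7


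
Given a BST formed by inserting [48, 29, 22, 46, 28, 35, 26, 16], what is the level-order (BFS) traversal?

Tree insertion order: [48, 29, 22, 46, 28, 35, 26, 16]
Tree (level-order array): [48, 29, None, 22, 46, 16, 28, 35, None, None, None, 26]
BFS from the root, enqueuing left then right child of each popped node:
  queue [48] -> pop 48, enqueue [29], visited so far: [48]
  queue [29] -> pop 29, enqueue [22, 46], visited so far: [48, 29]
  queue [22, 46] -> pop 22, enqueue [16, 28], visited so far: [48, 29, 22]
  queue [46, 16, 28] -> pop 46, enqueue [35], visited so far: [48, 29, 22, 46]
  queue [16, 28, 35] -> pop 16, enqueue [none], visited so far: [48, 29, 22, 46, 16]
  queue [28, 35] -> pop 28, enqueue [26], visited so far: [48, 29, 22, 46, 16, 28]
  queue [35, 26] -> pop 35, enqueue [none], visited so far: [48, 29, 22, 46, 16, 28, 35]
  queue [26] -> pop 26, enqueue [none], visited so far: [48, 29, 22, 46, 16, 28, 35, 26]
Result: [48, 29, 22, 46, 16, 28, 35, 26]


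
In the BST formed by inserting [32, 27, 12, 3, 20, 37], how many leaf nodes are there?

Tree built from: [32, 27, 12, 3, 20, 37]
Tree (level-order array): [32, 27, 37, 12, None, None, None, 3, 20]
Rule: A leaf has 0 children.
Per-node child counts:
  node 32: 2 child(ren)
  node 27: 1 child(ren)
  node 12: 2 child(ren)
  node 3: 0 child(ren)
  node 20: 0 child(ren)
  node 37: 0 child(ren)
Matching nodes: [3, 20, 37]
Count of leaf nodes: 3


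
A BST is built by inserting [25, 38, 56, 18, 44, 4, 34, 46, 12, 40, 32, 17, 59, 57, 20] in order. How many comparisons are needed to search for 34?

Search path for 34: 25 -> 38 -> 34
Found: True
Comparisons: 3


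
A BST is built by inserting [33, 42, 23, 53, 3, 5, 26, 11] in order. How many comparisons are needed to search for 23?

Search path for 23: 33 -> 23
Found: True
Comparisons: 2


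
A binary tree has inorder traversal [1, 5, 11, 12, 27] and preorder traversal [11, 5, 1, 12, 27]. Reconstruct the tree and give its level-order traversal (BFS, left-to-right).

Inorder:  [1, 5, 11, 12, 27]
Preorder: [11, 5, 1, 12, 27]
Algorithm: preorder visits root first, so consume preorder in order;
for each root, split the current inorder slice at that value into
left-subtree inorder and right-subtree inorder, then recurse.
Recursive splits:
  root=11; inorder splits into left=[1, 5], right=[12, 27]
  root=5; inorder splits into left=[1], right=[]
  root=1; inorder splits into left=[], right=[]
  root=12; inorder splits into left=[], right=[27]
  root=27; inorder splits into left=[], right=[]
Reconstructed level-order: [11, 5, 12, 1, 27]


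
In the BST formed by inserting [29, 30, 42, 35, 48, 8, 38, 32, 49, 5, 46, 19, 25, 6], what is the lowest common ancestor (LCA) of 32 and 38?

Tree insertion order: [29, 30, 42, 35, 48, 8, 38, 32, 49, 5, 46, 19, 25, 6]
Tree (level-order array): [29, 8, 30, 5, 19, None, 42, None, 6, None, 25, 35, 48, None, None, None, None, 32, 38, 46, 49]
In a BST, the LCA of p=32, q=38 is the first node v on the
root-to-leaf path with p <= v <= q (go left if both < v, right if both > v).
Walk from root:
  at 29: both 32 and 38 > 29, go right
  at 30: both 32 and 38 > 30, go right
  at 42: both 32 and 38 < 42, go left
  at 35: 32 <= 35 <= 38, this is the LCA
LCA = 35


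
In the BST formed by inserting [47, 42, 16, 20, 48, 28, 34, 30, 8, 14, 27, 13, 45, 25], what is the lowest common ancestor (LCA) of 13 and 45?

Tree insertion order: [47, 42, 16, 20, 48, 28, 34, 30, 8, 14, 27, 13, 45, 25]
Tree (level-order array): [47, 42, 48, 16, 45, None, None, 8, 20, None, None, None, 14, None, 28, 13, None, 27, 34, None, None, 25, None, 30]
In a BST, the LCA of p=13, q=45 is the first node v on the
root-to-leaf path with p <= v <= q (go left if both < v, right if both > v).
Walk from root:
  at 47: both 13 and 45 < 47, go left
  at 42: 13 <= 42 <= 45, this is the LCA
LCA = 42


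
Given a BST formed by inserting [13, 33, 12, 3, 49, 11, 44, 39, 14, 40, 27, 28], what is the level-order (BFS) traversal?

Tree insertion order: [13, 33, 12, 3, 49, 11, 44, 39, 14, 40, 27, 28]
Tree (level-order array): [13, 12, 33, 3, None, 14, 49, None, 11, None, 27, 44, None, None, None, None, 28, 39, None, None, None, None, 40]
BFS from the root, enqueuing left then right child of each popped node:
  queue [13] -> pop 13, enqueue [12, 33], visited so far: [13]
  queue [12, 33] -> pop 12, enqueue [3], visited so far: [13, 12]
  queue [33, 3] -> pop 33, enqueue [14, 49], visited so far: [13, 12, 33]
  queue [3, 14, 49] -> pop 3, enqueue [11], visited so far: [13, 12, 33, 3]
  queue [14, 49, 11] -> pop 14, enqueue [27], visited so far: [13, 12, 33, 3, 14]
  queue [49, 11, 27] -> pop 49, enqueue [44], visited so far: [13, 12, 33, 3, 14, 49]
  queue [11, 27, 44] -> pop 11, enqueue [none], visited so far: [13, 12, 33, 3, 14, 49, 11]
  queue [27, 44] -> pop 27, enqueue [28], visited so far: [13, 12, 33, 3, 14, 49, 11, 27]
  queue [44, 28] -> pop 44, enqueue [39], visited so far: [13, 12, 33, 3, 14, 49, 11, 27, 44]
  queue [28, 39] -> pop 28, enqueue [none], visited so far: [13, 12, 33, 3, 14, 49, 11, 27, 44, 28]
  queue [39] -> pop 39, enqueue [40], visited so far: [13, 12, 33, 3, 14, 49, 11, 27, 44, 28, 39]
  queue [40] -> pop 40, enqueue [none], visited so far: [13, 12, 33, 3, 14, 49, 11, 27, 44, 28, 39, 40]
Result: [13, 12, 33, 3, 14, 49, 11, 27, 44, 28, 39, 40]


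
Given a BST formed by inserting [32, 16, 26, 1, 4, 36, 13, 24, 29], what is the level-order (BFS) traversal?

Tree insertion order: [32, 16, 26, 1, 4, 36, 13, 24, 29]
Tree (level-order array): [32, 16, 36, 1, 26, None, None, None, 4, 24, 29, None, 13]
BFS from the root, enqueuing left then right child of each popped node:
  queue [32] -> pop 32, enqueue [16, 36], visited so far: [32]
  queue [16, 36] -> pop 16, enqueue [1, 26], visited so far: [32, 16]
  queue [36, 1, 26] -> pop 36, enqueue [none], visited so far: [32, 16, 36]
  queue [1, 26] -> pop 1, enqueue [4], visited so far: [32, 16, 36, 1]
  queue [26, 4] -> pop 26, enqueue [24, 29], visited so far: [32, 16, 36, 1, 26]
  queue [4, 24, 29] -> pop 4, enqueue [13], visited so far: [32, 16, 36, 1, 26, 4]
  queue [24, 29, 13] -> pop 24, enqueue [none], visited so far: [32, 16, 36, 1, 26, 4, 24]
  queue [29, 13] -> pop 29, enqueue [none], visited so far: [32, 16, 36, 1, 26, 4, 24, 29]
  queue [13] -> pop 13, enqueue [none], visited so far: [32, 16, 36, 1, 26, 4, 24, 29, 13]
Result: [32, 16, 36, 1, 26, 4, 24, 29, 13]


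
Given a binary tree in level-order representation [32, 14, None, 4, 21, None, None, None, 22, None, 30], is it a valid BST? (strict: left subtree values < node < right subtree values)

Level-order array: [32, 14, None, 4, 21, None, None, None, 22, None, 30]
Validate using subtree bounds (lo, hi): at each node, require lo < value < hi,
then recurse left with hi=value and right with lo=value.
Preorder trace (stopping at first violation):
  at node 32 with bounds (-inf, +inf): OK
  at node 14 with bounds (-inf, 32): OK
  at node 4 with bounds (-inf, 14): OK
  at node 21 with bounds (14, 32): OK
  at node 22 with bounds (21, 32): OK
  at node 30 with bounds (22, 32): OK
No violation found at any node.
Result: Valid BST


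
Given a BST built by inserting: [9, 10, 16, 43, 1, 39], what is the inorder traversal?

Tree insertion order: [9, 10, 16, 43, 1, 39]
Tree (level-order array): [9, 1, 10, None, None, None, 16, None, 43, 39]
Inorder traversal: [1, 9, 10, 16, 39, 43]


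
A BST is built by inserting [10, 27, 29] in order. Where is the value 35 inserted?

Starting tree (level order): [10, None, 27, None, 29]
Insertion path: 10 -> 27 -> 29
Result: insert 35 as right child of 29
Final tree (level order): [10, None, 27, None, 29, None, 35]


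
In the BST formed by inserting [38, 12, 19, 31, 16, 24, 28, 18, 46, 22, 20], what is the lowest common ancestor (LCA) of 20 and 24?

Tree insertion order: [38, 12, 19, 31, 16, 24, 28, 18, 46, 22, 20]
Tree (level-order array): [38, 12, 46, None, 19, None, None, 16, 31, None, 18, 24, None, None, None, 22, 28, 20]
In a BST, the LCA of p=20, q=24 is the first node v on the
root-to-leaf path with p <= v <= q (go left if both < v, right if both > v).
Walk from root:
  at 38: both 20 and 24 < 38, go left
  at 12: both 20 and 24 > 12, go right
  at 19: both 20 and 24 > 19, go right
  at 31: both 20 and 24 < 31, go left
  at 24: 20 <= 24 <= 24, this is the LCA
LCA = 24


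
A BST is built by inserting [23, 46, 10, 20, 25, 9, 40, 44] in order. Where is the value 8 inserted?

Starting tree (level order): [23, 10, 46, 9, 20, 25, None, None, None, None, None, None, 40, None, 44]
Insertion path: 23 -> 10 -> 9
Result: insert 8 as left child of 9
Final tree (level order): [23, 10, 46, 9, 20, 25, None, 8, None, None, None, None, 40, None, None, None, 44]


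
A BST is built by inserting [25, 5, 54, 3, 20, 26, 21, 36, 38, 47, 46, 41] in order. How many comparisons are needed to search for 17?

Search path for 17: 25 -> 5 -> 20
Found: False
Comparisons: 3


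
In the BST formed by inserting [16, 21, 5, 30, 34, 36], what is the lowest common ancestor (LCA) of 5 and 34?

Tree insertion order: [16, 21, 5, 30, 34, 36]
Tree (level-order array): [16, 5, 21, None, None, None, 30, None, 34, None, 36]
In a BST, the LCA of p=5, q=34 is the first node v on the
root-to-leaf path with p <= v <= q (go left if both < v, right if both > v).
Walk from root:
  at 16: 5 <= 16 <= 34, this is the LCA
LCA = 16


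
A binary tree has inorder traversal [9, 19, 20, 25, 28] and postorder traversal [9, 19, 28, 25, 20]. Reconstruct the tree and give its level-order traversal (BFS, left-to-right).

Inorder:   [9, 19, 20, 25, 28]
Postorder: [9, 19, 28, 25, 20]
Algorithm: postorder visits root last, so walk postorder right-to-left;
each value is the root of the current inorder slice — split it at that
value, recurse on the right subtree first, then the left.
Recursive splits:
  root=20; inorder splits into left=[9, 19], right=[25, 28]
  root=25; inorder splits into left=[], right=[28]
  root=28; inorder splits into left=[], right=[]
  root=19; inorder splits into left=[9], right=[]
  root=9; inorder splits into left=[], right=[]
Reconstructed level-order: [20, 19, 25, 9, 28]


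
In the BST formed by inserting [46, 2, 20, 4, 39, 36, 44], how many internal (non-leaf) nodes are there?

Tree built from: [46, 2, 20, 4, 39, 36, 44]
Tree (level-order array): [46, 2, None, None, 20, 4, 39, None, None, 36, 44]
Rule: An internal node has at least one child.
Per-node child counts:
  node 46: 1 child(ren)
  node 2: 1 child(ren)
  node 20: 2 child(ren)
  node 4: 0 child(ren)
  node 39: 2 child(ren)
  node 36: 0 child(ren)
  node 44: 0 child(ren)
Matching nodes: [46, 2, 20, 39]
Count of internal (non-leaf) nodes: 4


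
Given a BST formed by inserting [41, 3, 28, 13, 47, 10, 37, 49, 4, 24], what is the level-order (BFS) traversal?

Tree insertion order: [41, 3, 28, 13, 47, 10, 37, 49, 4, 24]
Tree (level-order array): [41, 3, 47, None, 28, None, 49, 13, 37, None, None, 10, 24, None, None, 4]
BFS from the root, enqueuing left then right child of each popped node:
  queue [41] -> pop 41, enqueue [3, 47], visited so far: [41]
  queue [3, 47] -> pop 3, enqueue [28], visited so far: [41, 3]
  queue [47, 28] -> pop 47, enqueue [49], visited so far: [41, 3, 47]
  queue [28, 49] -> pop 28, enqueue [13, 37], visited so far: [41, 3, 47, 28]
  queue [49, 13, 37] -> pop 49, enqueue [none], visited so far: [41, 3, 47, 28, 49]
  queue [13, 37] -> pop 13, enqueue [10, 24], visited so far: [41, 3, 47, 28, 49, 13]
  queue [37, 10, 24] -> pop 37, enqueue [none], visited so far: [41, 3, 47, 28, 49, 13, 37]
  queue [10, 24] -> pop 10, enqueue [4], visited so far: [41, 3, 47, 28, 49, 13, 37, 10]
  queue [24, 4] -> pop 24, enqueue [none], visited so far: [41, 3, 47, 28, 49, 13, 37, 10, 24]
  queue [4] -> pop 4, enqueue [none], visited so far: [41, 3, 47, 28, 49, 13, 37, 10, 24, 4]
Result: [41, 3, 47, 28, 49, 13, 37, 10, 24, 4]


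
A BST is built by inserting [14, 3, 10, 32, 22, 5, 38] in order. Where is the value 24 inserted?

Starting tree (level order): [14, 3, 32, None, 10, 22, 38, 5]
Insertion path: 14 -> 32 -> 22
Result: insert 24 as right child of 22
Final tree (level order): [14, 3, 32, None, 10, 22, 38, 5, None, None, 24]


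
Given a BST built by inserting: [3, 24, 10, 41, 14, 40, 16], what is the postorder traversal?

Tree insertion order: [3, 24, 10, 41, 14, 40, 16]
Tree (level-order array): [3, None, 24, 10, 41, None, 14, 40, None, None, 16]
Postorder traversal: [16, 14, 10, 40, 41, 24, 3]


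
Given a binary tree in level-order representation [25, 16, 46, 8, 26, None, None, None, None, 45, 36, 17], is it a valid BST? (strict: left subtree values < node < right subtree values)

Level-order array: [25, 16, 46, 8, 26, None, None, None, None, 45, 36, 17]
Validate using subtree bounds (lo, hi): at each node, require lo < value < hi,
then recurse left with hi=value and right with lo=value.
Preorder trace (stopping at first violation):
  at node 25 with bounds (-inf, +inf): OK
  at node 16 with bounds (-inf, 25): OK
  at node 8 with bounds (-inf, 16): OK
  at node 26 with bounds (16, 25): VIOLATION
Node 26 violates its bound: not (16 < 26 < 25).
Result: Not a valid BST


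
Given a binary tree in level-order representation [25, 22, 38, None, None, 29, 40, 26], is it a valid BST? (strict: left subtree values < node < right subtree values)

Level-order array: [25, 22, 38, None, None, 29, 40, 26]
Validate using subtree bounds (lo, hi): at each node, require lo < value < hi,
then recurse left with hi=value and right with lo=value.
Preorder trace (stopping at first violation):
  at node 25 with bounds (-inf, +inf): OK
  at node 22 with bounds (-inf, 25): OK
  at node 38 with bounds (25, +inf): OK
  at node 29 with bounds (25, 38): OK
  at node 26 with bounds (25, 29): OK
  at node 40 with bounds (38, +inf): OK
No violation found at any node.
Result: Valid BST


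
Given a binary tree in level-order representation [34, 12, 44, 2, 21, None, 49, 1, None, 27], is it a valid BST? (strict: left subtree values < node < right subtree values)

Level-order array: [34, 12, 44, 2, 21, None, 49, 1, None, 27]
Validate using subtree bounds (lo, hi): at each node, require lo < value < hi,
then recurse left with hi=value and right with lo=value.
Preorder trace (stopping at first violation):
  at node 34 with bounds (-inf, +inf): OK
  at node 12 with bounds (-inf, 34): OK
  at node 2 with bounds (-inf, 12): OK
  at node 1 with bounds (-inf, 2): OK
  at node 21 with bounds (12, 34): OK
  at node 27 with bounds (12, 21): VIOLATION
Node 27 violates its bound: not (12 < 27 < 21).
Result: Not a valid BST


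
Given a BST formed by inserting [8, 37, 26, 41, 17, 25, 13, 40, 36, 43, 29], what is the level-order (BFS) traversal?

Tree insertion order: [8, 37, 26, 41, 17, 25, 13, 40, 36, 43, 29]
Tree (level-order array): [8, None, 37, 26, 41, 17, 36, 40, 43, 13, 25, 29]
BFS from the root, enqueuing left then right child of each popped node:
  queue [8] -> pop 8, enqueue [37], visited so far: [8]
  queue [37] -> pop 37, enqueue [26, 41], visited so far: [8, 37]
  queue [26, 41] -> pop 26, enqueue [17, 36], visited so far: [8, 37, 26]
  queue [41, 17, 36] -> pop 41, enqueue [40, 43], visited so far: [8, 37, 26, 41]
  queue [17, 36, 40, 43] -> pop 17, enqueue [13, 25], visited so far: [8, 37, 26, 41, 17]
  queue [36, 40, 43, 13, 25] -> pop 36, enqueue [29], visited so far: [8, 37, 26, 41, 17, 36]
  queue [40, 43, 13, 25, 29] -> pop 40, enqueue [none], visited so far: [8, 37, 26, 41, 17, 36, 40]
  queue [43, 13, 25, 29] -> pop 43, enqueue [none], visited so far: [8, 37, 26, 41, 17, 36, 40, 43]
  queue [13, 25, 29] -> pop 13, enqueue [none], visited so far: [8, 37, 26, 41, 17, 36, 40, 43, 13]
  queue [25, 29] -> pop 25, enqueue [none], visited so far: [8, 37, 26, 41, 17, 36, 40, 43, 13, 25]
  queue [29] -> pop 29, enqueue [none], visited so far: [8, 37, 26, 41, 17, 36, 40, 43, 13, 25, 29]
Result: [8, 37, 26, 41, 17, 36, 40, 43, 13, 25, 29]


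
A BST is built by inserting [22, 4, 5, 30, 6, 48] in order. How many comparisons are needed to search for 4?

Search path for 4: 22 -> 4
Found: True
Comparisons: 2


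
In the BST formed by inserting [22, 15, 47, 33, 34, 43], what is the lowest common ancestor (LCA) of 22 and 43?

Tree insertion order: [22, 15, 47, 33, 34, 43]
Tree (level-order array): [22, 15, 47, None, None, 33, None, None, 34, None, 43]
In a BST, the LCA of p=22, q=43 is the first node v on the
root-to-leaf path with p <= v <= q (go left if both < v, right if both > v).
Walk from root:
  at 22: 22 <= 22 <= 43, this is the LCA
LCA = 22


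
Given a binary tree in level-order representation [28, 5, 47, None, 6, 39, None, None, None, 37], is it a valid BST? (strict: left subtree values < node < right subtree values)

Level-order array: [28, 5, 47, None, 6, 39, None, None, None, 37]
Validate using subtree bounds (lo, hi): at each node, require lo < value < hi,
then recurse left with hi=value and right with lo=value.
Preorder trace (stopping at first violation):
  at node 28 with bounds (-inf, +inf): OK
  at node 5 with bounds (-inf, 28): OK
  at node 6 with bounds (5, 28): OK
  at node 47 with bounds (28, +inf): OK
  at node 39 with bounds (28, 47): OK
  at node 37 with bounds (28, 39): OK
No violation found at any node.
Result: Valid BST


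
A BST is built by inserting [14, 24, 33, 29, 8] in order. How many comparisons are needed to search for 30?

Search path for 30: 14 -> 24 -> 33 -> 29
Found: False
Comparisons: 4


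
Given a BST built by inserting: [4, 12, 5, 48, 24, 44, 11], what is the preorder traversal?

Tree insertion order: [4, 12, 5, 48, 24, 44, 11]
Tree (level-order array): [4, None, 12, 5, 48, None, 11, 24, None, None, None, None, 44]
Preorder traversal: [4, 12, 5, 11, 48, 24, 44]


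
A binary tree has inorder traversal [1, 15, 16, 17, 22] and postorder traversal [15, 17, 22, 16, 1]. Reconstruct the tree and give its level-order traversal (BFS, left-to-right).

Inorder:   [1, 15, 16, 17, 22]
Postorder: [15, 17, 22, 16, 1]
Algorithm: postorder visits root last, so walk postorder right-to-left;
each value is the root of the current inorder slice — split it at that
value, recurse on the right subtree first, then the left.
Recursive splits:
  root=1; inorder splits into left=[], right=[15, 16, 17, 22]
  root=16; inorder splits into left=[15], right=[17, 22]
  root=22; inorder splits into left=[17], right=[]
  root=17; inorder splits into left=[], right=[]
  root=15; inorder splits into left=[], right=[]
Reconstructed level-order: [1, 16, 15, 22, 17]


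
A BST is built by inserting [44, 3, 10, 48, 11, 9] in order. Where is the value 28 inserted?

Starting tree (level order): [44, 3, 48, None, 10, None, None, 9, 11]
Insertion path: 44 -> 3 -> 10 -> 11
Result: insert 28 as right child of 11
Final tree (level order): [44, 3, 48, None, 10, None, None, 9, 11, None, None, None, 28]


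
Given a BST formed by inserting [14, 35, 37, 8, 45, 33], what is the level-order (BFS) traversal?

Tree insertion order: [14, 35, 37, 8, 45, 33]
Tree (level-order array): [14, 8, 35, None, None, 33, 37, None, None, None, 45]
BFS from the root, enqueuing left then right child of each popped node:
  queue [14] -> pop 14, enqueue [8, 35], visited so far: [14]
  queue [8, 35] -> pop 8, enqueue [none], visited so far: [14, 8]
  queue [35] -> pop 35, enqueue [33, 37], visited so far: [14, 8, 35]
  queue [33, 37] -> pop 33, enqueue [none], visited so far: [14, 8, 35, 33]
  queue [37] -> pop 37, enqueue [45], visited so far: [14, 8, 35, 33, 37]
  queue [45] -> pop 45, enqueue [none], visited so far: [14, 8, 35, 33, 37, 45]
Result: [14, 8, 35, 33, 37, 45]


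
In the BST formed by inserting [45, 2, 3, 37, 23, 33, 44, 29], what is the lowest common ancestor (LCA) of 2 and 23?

Tree insertion order: [45, 2, 3, 37, 23, 33, 44, 29]
Tree (level-order array): [45, 2, None, None, 3, None, 37, 23, 44, None, 33, None, None, 29]
In a BST, the LCA of p=2, q=23 is the first node v on the
root-to-leaf path with p <= v <= q (go left if both < v, right if both > v).
Walk from root:
  at 45: both 2 and 23 < 45, go left
  at 2: 2 <= 2 <= 23, this is the LCA
LCA = 2


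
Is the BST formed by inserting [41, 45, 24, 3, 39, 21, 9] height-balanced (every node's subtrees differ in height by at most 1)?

Tree (level-order array): [41, 24, 45, 3, 39, None, None, None, 21, None, None, 9]
Definition: a tree is height-balanced if, at every node, |h(left) - h(right)| <= 1 (empty subtree has height -1).
Bottom-up per-node check:
  node 9: h_left=-1, h_right=-1, diff=0 [OK], height=0
  node 21: h_left=0, h_right=-1, diff=1 [OK], height=1
  node 3: h_left=-1, h_right=1, diff=2 [FAIL (|-1-1|=2 > 1)], height=2
  node 39: h_left=-1, h_right=-1, diff=0 [OK], height=0
  node 24: h_left=2, h_right=0, diff=2 [FAIL (|2-0|=2 > 1)], height=3
  node 45: h_left=-1, h_right=-1, diff=0 [OK], height=0
  node 41: h_left=3, h_right=0, diff=3 [FAIL (|3-0|=3 > 1)], height=4
Node 3 violates the condition: |-1 - 1| = 2 > 1.
Result: Not balanced


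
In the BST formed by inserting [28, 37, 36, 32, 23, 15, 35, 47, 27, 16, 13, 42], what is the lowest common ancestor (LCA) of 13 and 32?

Tree insertion order: [28, 37, 36, 32, 23, 15, 35, 47, 27, 16, 13, 42]
Tree (level-order array): [28, 23, 37, 15, 27, 36, 47, 13, 16, None, None, 32, None, 42, None, None, None, None, None, None, 35]
In a BST, the LCA of p=13, q=32 is the first node v on the
root-to-leaf path with p <= v <= q (go left if both < v, right if both > v).
Walk from root:
  at 28: 13 <= 28 <= 32, this is the LCA
LCA = 28


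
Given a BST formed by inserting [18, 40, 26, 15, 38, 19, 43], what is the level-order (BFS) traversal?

Tree insertion order: [18, 40, 26, 15, 38, 19, 43]
Tree (level-order array): [18, 15, 40, None, None, 26, 43, 19, 38]
BFS from the root, enqueuing left then right child of each popped node:
  queue [18] -> pop 18, enqueue [15, 40], visited so far: [18]
  queue [15, 40] -> pop 15, enqueue [none], visited so far: [18, 15]
  queue [40] -> pop 40, enqueue [26, 43], visited so far: [18, 15, 40]
  queue [26, 43] -> pop 26, enqueue [19, 38], visited so far: [18, 15, 40, 26]
  queue [43, 19, 38] -> pop 43, enqueue [none], visited so far: [18, 15, 40, 26, 43]
  queue [19, 38] -> pop 19, enqueue [none], visited so far: [18, 15, 40, 26, 43, 19]
  queue [38] -> pop 38, enqueue [none], visited so far: [18, 15, 40, 26, 43, 19, 38]
Result: [18, 15, 40, 26, 43, 19, 38]


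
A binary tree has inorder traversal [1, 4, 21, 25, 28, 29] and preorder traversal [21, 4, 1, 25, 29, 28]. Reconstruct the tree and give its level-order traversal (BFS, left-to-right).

Inorder:  [1, 4, 21, 25, 28, 29]
Preorder: [21, 4, 1, 25, 29, 28]
Algorithm: preorder visits root first, so consume preorder in order;
for each root, split the current inorder slice at that value into
left-subtree inorder and right-subtree inorder, then recurse.
Recursive splits:
  root=21; inorder splits into left=[1, 4], right=[25, 28, 29]
  root=4; inorder splits into left=[1], right=[]
  root=1; inorder splits into left=[], right=[]
  root=25; inorder splits into left=[], right=[28, 29]
  root=29; inorder splits into left=[28], right=[]
  root=28; inorder splits into left=[], right=[]
Reconstructed level-order: [21, 4, 25, 1, 29, 28]


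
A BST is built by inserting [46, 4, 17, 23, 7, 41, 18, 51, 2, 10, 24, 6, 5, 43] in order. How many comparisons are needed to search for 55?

Search path for 55: 46 -> 51
Found: False
Comparisons: 2


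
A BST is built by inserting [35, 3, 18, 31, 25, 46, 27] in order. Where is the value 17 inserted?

Starting tree (level order): [35, 3, 46, None, 18, None, None, None, 31, 25, None, None, 27]
Insertion path: 35 -> 3 -> 18
Result: insert 17 as left child of 18
Final tree (level order): [35, 3, 46, None, 18, None, None, 17, 31, None, None, 25, None, None, 27]


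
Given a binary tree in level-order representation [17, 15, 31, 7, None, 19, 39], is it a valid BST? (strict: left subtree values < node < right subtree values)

Level-order array: [17, 15, 31, 7, None, 19, 39]
Validate using subtree bounds (lo, hi): at each node, require lo < value < hi,
then recurse left with hi=value and right with lo=value.
Preorder trace (stopping at first violation):
  at node 17 with bounds (-inf, +inf): OK
  at node 15 with bounds (-inf, 17): OK
  at node 7 with bounds (-inf, 15): OK
  at node 31 with bounds (17, +inf): OK
  at node 19 with bounds (17, 31): OK
  at node 39 with bounds (31, +inf): OK
No violation found at any node.
Result: Valid BST


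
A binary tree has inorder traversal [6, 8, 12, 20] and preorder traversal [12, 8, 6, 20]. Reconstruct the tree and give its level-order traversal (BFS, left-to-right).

Inorder:  [6, 8, 12, 20]
Preorder: [12, 8, 6, 20]
Algorithm: preorder visits root first, so consume preorder in order;
for each root, split the current inorder slice at that value into
left-subtree inorder and right-subtree inorder, then recurse.
Recursive splits:
  root=12; inorder splits into left=[6, 8], right=[20]
  root=8; inorder splits into left=[6], right=[]
  root=6; inorder splits into left=[], right=[]
  root=20; inorder splits into left=[], right=[]
Reconstructed level-order: [12, 8, 20, 6]


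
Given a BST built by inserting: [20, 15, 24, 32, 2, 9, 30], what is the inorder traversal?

Tree insertion order: [20, 15, 24, 32, 2, 9, 30]
Tree (level-order array): [20, 15, 24, 2, None, None, 32, None, 9, 30]
Inorder traversal: [2, 9, 15, 20, 24, 30, 32]


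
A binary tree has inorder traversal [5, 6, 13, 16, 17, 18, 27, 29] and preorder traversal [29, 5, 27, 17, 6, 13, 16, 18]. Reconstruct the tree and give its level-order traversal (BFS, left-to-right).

Inorder:  [5, 6, 13, 16, 17, 18, 27, 29]
Preorder: [29, 5, 27, 17, 6, 13, 16, 18]
Algorithm: preorder visits root first, so consume preorder in order;
for each root, split the current inorder slice at that value into
left-subtree inorder and right-subtree inorder, then recurse.
Recursive splits:
  root=29; inorder splits into left=[5, 6, 13, 16, 17, 18, 27], right=[]
  root=5; inorder splits into left=[], right=[6, 13, 16, 17, 18, 27]
  root=27; inorder splits into left=[6, 13, 16, 17, 18], right=[]
  root=17; inorder splits into left=[6, 13, 16], right=[18]
  root=6; inorder splits into left=[], right=[13, 16]
  root=13; inorder splits into left=[], right=[16]
  root=16; inorder splits into left=[], right=[]
  root=18; inorder splits into left=[], right=[]
Reconstructed level-order: [29, 5, 27, 17, 6, 18, 13, 16]
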